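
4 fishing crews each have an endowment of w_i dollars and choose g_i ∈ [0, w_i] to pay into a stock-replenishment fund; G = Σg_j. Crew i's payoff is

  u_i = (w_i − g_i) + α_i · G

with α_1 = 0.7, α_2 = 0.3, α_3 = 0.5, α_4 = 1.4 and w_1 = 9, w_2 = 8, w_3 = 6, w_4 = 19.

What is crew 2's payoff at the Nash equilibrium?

∂u_i/∂g_i = α_i − 1, so crew i contributes w_i if α_i > 1, else 0.
α_i > 1 for i ∈ {4}; NE contributions (0, 0, 0, 19), G = 19.
u_2 = (8 − 0) + 0.3·19 = 13.7.

13.7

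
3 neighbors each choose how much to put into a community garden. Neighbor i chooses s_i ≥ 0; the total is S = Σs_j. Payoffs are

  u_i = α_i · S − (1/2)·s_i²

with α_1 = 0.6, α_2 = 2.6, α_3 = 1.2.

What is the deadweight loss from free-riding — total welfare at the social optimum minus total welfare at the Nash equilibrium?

Neighbor i's FOC: ∂u_i/∂s_i = α_i − s_i = 0, so s_i* = α_i.
NE contributions = (0.6, 2.6, 1.2); S = 4.4.
W^NE = (Σα)·S − ½Σα_i² = 4.4² − ½·8.56 = 15.08.
Planner sets s_i = Σα_j = 4.4 for every i, so S^SO = 3·4.4 = 13.2.
W^SO = (Σα)·S^SO − ½·3·(Σα)² = (3/2)·4.4² = 29.04.
Deadweight loss = W^SO − W^NE = 13.96.

13.96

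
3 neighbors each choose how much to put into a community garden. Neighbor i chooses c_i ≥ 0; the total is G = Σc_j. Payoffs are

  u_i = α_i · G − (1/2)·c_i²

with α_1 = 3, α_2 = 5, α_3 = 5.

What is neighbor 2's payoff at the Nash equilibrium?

Neighbor i's FOC: ∂u_i/∂c_i = α_i − c_i = 0, so c_i* = α_i.
NE contributions = (3, 5, 5); G = 13.
u_2 = α_2·G − ½·(c_2)² = 5·13 − ½·5² = 52.5.

52.5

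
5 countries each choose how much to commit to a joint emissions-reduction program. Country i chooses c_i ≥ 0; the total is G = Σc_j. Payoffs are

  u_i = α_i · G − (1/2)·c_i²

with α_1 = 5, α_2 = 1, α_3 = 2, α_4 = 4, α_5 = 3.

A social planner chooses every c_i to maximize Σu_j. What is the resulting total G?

Planner FOC: ∂(Σu_j)/∂c_i = (Σα_j) − c_i = 0, so c_i^SO = Σα_j = 15 for every i; G^SO = 75.

75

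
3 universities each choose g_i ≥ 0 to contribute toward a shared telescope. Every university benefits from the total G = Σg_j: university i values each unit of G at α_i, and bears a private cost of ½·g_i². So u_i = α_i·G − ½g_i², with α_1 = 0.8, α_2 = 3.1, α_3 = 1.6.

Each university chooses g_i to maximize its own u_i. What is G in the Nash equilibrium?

5.5

University i's FOC: ∂u_i/∂g_i = α_i − g_i = 0, so g_i* = α_i.
NE contributions = (0.8, 3.1, 1.6); G = 5.5.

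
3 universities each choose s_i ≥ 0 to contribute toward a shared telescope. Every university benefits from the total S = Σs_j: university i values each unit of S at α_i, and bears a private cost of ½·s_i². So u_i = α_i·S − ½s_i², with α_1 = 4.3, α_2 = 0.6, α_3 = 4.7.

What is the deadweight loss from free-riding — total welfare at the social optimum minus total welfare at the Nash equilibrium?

66.55

University i's FOC: ∂u_i/∂s_i = α_i − s_i = 0, so s_i* = α_i.
NE contributions = (4.3, 0.6, 4.7); S = 9.6.
W^NE = (Σα)·S − ½Σα_i² = 9.6² − ½·40.94 = 71.69.
Planner sets s_i = Σα_j = 9.6 for every i, so S^SO = 3·9.6 = 28.8.
W^SO = (Σα)·S^SO − ½·3·(Σα)² = (3/2)·9.6² = 138.24.
Deadweight loss = W^SO − W^NE = 66.55.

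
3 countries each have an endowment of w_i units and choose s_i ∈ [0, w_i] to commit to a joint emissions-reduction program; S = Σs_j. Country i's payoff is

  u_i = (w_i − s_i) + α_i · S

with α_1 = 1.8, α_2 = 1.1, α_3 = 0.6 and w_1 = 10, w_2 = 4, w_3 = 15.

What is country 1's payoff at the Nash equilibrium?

25.2

∂u_i/∂s_i = α_i − 1, so country i contributes w_i if α_i > 1, else 0.
α_i > 1 for i ∈ {1, 2}; NE contributions (10, 4, 0), S = 14.
u_1 = (10 − 10) + 1.8·14 = 25.2.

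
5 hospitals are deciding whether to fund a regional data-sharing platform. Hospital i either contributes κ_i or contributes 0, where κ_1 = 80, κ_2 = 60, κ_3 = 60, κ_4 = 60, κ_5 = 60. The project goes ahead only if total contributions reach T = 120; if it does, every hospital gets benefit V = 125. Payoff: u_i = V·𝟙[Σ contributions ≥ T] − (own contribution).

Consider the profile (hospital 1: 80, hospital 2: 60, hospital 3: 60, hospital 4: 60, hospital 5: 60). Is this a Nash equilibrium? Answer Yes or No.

No

Total = 320 ≥ 120: provided.
Hospital 1 (pledges 80, payoff 45): dropping to 0 → total 240, payoff 125. Profitable deviation.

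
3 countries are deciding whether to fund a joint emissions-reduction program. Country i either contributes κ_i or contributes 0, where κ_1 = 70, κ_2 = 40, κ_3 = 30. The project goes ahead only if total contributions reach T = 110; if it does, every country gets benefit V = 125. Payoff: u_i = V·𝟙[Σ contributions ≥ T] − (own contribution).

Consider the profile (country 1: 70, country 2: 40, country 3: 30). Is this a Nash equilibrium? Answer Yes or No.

Total = 140 ≥ 110: provided.
Country 1 (pledges 70, payoff 55): dropping to 0 → total 70, payoff 0. No gain.
Country 2 (pledges 40, payoff 85): dropping to 0 → total 100, payoff 0. No gain.
Country 3 (pledges 30, payoff 95): dropping to 0 → total 110, payoff 125. Profitable deviation.

No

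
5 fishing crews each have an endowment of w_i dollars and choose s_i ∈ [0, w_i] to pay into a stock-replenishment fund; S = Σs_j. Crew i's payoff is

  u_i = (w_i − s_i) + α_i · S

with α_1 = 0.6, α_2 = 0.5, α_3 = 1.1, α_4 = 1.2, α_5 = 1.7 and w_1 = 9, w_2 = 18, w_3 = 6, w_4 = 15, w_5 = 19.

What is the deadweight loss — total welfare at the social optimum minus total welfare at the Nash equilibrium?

110.7

∂u_i/∂s_i = α_i − 1, so crew i contributes w_i if α_i > 1, else 0.
α_i > 1 for i ∈ {3, 4, 5}; NE contributions (0, 0, 6, 15, 19), S = 40.
W^NE = Σw_i − S^NE + (Σα_i)·S^NE = 67 + 4.1·40 = 231.
Planner: ∂(Σu_j)/∂s_i = Σα_j − 1 = 4.1 > 0, so everyone contributes w_i; S^SO = 67, W^SO = 67 + 4.1·67 = 341.7.
Deadweight loss = 110.7.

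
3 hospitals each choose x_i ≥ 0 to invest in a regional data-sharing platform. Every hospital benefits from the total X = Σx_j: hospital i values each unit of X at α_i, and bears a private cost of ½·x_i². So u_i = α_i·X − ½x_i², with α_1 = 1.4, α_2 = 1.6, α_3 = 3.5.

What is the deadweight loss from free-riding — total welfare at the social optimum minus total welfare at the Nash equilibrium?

29.51

Hospital i's FOC: ∂u_i/∂x_i = α_i − x_i = 0, so x_i* = α_i.
NE contributions = (1.4, 1.6, 3.5); X = 6.5.
W^NE = (Σα)·X − ½Σα_i² = 6.5² − ½·16.77 = 33.865.
Planner sets x_i = Σα_j = 6.5 for every i, so X^SO = 3·6.5 = 19.5.
W^SO = (Σα)·X^SO − ½·3·(Σα)² = (3/2)·6.5² = 63.375.
Deadweight loss = W^SO − W^NE = 29.51.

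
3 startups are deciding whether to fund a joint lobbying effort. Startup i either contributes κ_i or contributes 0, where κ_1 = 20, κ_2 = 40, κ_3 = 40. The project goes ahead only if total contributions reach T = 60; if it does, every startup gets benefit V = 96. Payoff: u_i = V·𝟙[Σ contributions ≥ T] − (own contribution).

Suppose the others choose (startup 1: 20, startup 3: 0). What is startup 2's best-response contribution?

40

Others' total = 20. Contributing 40 brings total to 60 ≥ 60: gain V − κ_2 = 56.
Best response: 40.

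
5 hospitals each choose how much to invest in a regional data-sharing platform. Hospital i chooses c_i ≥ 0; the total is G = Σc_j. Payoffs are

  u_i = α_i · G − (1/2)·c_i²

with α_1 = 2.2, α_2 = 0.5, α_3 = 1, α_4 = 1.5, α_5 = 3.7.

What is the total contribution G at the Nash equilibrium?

Hospital i's FOC: ∂u_i/∂c_i = α_i − c_i = 0, so c_i* = α_i.
NE contributions = (2.2, 0.5, 1, 1.5, 3.7); G = 8.9.

8.9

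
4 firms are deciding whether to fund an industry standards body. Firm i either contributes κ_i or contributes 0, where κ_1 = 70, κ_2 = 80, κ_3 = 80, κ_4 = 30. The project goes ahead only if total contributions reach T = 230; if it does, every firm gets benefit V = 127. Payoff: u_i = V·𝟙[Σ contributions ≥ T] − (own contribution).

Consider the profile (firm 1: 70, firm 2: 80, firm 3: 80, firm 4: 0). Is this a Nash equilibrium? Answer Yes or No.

Yes

Total = 230 ≥ 230: provided.
Firm 1 (pledges 70, payoff 57): dropping to 0 → total 160, payoff 0. No gain.
Firm 2 (pledges 80, payoff 47): dropping to 0 → total 150, payoff 0. No gain.
Firm 3 (pledges 80, payoff 47): dropping to 0 → total 150, payoff 0. No gain.
Firm 4 (pledges 0, payoff 127): pledging 30 → total 260, payoff 97. No gain.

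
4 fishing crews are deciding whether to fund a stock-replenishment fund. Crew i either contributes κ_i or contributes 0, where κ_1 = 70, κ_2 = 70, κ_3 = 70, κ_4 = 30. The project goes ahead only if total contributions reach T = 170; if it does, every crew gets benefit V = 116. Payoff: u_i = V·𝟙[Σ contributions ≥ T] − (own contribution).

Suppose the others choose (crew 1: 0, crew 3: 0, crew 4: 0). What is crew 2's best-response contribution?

Others' total = 0. Even contributing 70 gives 70 < 170: no benefit either way.
Best response: 0.

0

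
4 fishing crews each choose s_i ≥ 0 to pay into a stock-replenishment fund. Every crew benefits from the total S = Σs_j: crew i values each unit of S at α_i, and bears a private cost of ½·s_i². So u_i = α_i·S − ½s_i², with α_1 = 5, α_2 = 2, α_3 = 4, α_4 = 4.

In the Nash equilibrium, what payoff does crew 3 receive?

Crew i's FOC: ∂u_i/∂s_i = α_i − s_i = 0, so s_i* = α_i.
NE contributions = (5, 2, 4, 4); S = 15.
u_3 = α_3·S − ½·(s_3)² = 4·15 − ½·4² = 52.

52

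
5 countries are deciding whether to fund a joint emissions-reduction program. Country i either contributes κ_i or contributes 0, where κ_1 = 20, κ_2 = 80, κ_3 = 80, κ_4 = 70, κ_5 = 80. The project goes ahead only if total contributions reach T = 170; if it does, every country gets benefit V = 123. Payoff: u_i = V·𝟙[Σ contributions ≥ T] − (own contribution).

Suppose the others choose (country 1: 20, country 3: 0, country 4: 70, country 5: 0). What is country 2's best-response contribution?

80

Others' total = 90. Contributing 80 brings total to 170 ≥ 170: gain V − κ_2 = 43.
Best response: 80.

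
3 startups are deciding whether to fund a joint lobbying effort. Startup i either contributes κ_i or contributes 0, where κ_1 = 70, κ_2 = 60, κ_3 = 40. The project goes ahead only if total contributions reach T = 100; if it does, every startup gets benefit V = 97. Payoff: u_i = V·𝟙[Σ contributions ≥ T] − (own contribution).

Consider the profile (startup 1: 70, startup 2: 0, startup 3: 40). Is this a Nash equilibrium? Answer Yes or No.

Total = 110 ≥ 100: provided.
Startup 1 (pledges 70, payoff 27): dropping to 0 → total 40, payoff 0. No gain.
Startup 2 (pledges 0, payoff 97): pledging 60 → total 170, payoff 37. No gain.
Startup 3 (pledges 40, payoff 57): dropping to 0 → total 70, payoff 0. No gain.

Yes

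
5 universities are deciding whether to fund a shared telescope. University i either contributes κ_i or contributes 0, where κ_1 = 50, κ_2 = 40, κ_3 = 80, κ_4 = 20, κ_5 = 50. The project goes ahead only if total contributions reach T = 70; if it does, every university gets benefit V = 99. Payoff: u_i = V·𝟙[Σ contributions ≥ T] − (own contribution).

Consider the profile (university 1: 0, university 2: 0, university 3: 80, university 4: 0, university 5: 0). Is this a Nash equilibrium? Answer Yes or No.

Yes

Total = 80 ≥ 70: provided.
University 1 (pledges 0, payoff 99): pledging 50 → total 130, payoff 49. No gain.
University 2 (pledges 0, payoff 99): pledging 40 → total 120, payoff 59. No gain.
University 3 (pledges 80, payoff 19): dropping to 0 → total 0, payoff 0. No gain.
University 4 (pledges 0, payoff 99): pledging 20 → total 100, payoff 79. No gain.
University 5 (pledges 0, payoff 99): pledging 50 → total 130, payoff 49. No gain.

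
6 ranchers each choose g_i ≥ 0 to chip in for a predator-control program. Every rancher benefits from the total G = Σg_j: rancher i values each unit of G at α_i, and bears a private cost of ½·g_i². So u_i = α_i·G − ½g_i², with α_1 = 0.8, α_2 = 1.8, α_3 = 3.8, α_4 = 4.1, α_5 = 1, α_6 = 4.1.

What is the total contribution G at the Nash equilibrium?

Rancher i's FOC: ∂u_i/∂g_i = α_i − g_i = 0, so g_i* = α_i.
NE contributions = (0.8, 1.8, 3.8, 4.1, 1, 4.1); G = 15.6.

15.6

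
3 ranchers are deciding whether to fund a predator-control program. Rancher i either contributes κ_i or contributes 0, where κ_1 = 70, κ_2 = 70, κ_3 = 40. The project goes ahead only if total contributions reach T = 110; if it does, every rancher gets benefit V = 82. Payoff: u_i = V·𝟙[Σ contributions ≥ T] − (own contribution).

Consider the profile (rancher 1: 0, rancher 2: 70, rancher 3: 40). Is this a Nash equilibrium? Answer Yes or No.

Total = 110 ≥ 110: provided.
Rancher 1 (pledges 0, payoff 82): pledging 70 → total 180, payoff 12. No gain.
Rancher 2 (pledges 70, payoff 12): dropping to 0 → total 40, payoff 0. No gain.
Rancher 3 (pledges 40, payoff 42): dropping to 0 → total 70, payoff 0. No gain.

Yes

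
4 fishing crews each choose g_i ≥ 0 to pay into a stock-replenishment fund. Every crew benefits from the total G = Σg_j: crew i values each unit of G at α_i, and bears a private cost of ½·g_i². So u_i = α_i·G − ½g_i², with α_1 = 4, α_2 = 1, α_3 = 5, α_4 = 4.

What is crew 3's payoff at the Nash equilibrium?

Crew i's FOC: ∂u_i/∂g_i = α_i − g_i = 0, so g_i* = α_i.
NE contributions = (4, 1, 5, 4); G = 14.
u_3 = α_3·G − ½·(g_3)² = 5·14 − ½·5² = 57.5.

57.5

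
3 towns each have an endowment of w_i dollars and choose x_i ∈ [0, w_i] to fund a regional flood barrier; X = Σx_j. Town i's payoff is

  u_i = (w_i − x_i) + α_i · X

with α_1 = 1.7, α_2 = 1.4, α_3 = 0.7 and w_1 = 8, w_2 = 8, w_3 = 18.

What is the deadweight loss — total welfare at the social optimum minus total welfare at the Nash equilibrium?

∂u_i/∂x_i = α_i − 1, so town i contributes w_i if α_i > 1, else 0.
α_i > 1 for i ∈ {1, 2}; NE contributions (8, 8, 0), X = 16.
W^NE = Σw_i − X^NE + (Σα_i)·X^NE = 34 + 2.8·16 = 78.8.
Planner: ∂(Σu_j)/∂x_i = Σα_j − 1 = 2.8 > 0, so everyone contributes w_i; X^SO = 34, W^SO = 34 + 2.8·34 = 129.2.
Deadweight loss = 50.4.

50.4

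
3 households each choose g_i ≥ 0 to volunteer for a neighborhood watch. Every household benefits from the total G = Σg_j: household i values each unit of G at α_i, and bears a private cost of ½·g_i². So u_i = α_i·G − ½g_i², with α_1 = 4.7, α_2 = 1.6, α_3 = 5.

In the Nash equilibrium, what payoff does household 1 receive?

42.065

Household i's FOC: ∂u_i/∂g_i = α_i − g_i = 0, so g_i* = α_i.
NE contributions = (4.7, 1.6, 5); G = 11.3.
u_1 = α_1·G − ½·(g_1)² = 4.7·11.3 − ½·4.7² = 42.065.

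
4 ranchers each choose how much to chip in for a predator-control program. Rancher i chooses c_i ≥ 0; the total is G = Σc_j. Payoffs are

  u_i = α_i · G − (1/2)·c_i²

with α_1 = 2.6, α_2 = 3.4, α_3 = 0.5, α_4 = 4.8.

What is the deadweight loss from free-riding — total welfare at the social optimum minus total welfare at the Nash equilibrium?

148.495

Rancher i's FOC: ∂u_i/∂c_i = α_i − c_i = 0, so c_i* = α_i.
NE contributions = (2.6, 3.4, 0.5, 4.8); G = 11.3.
W^NE = (Σα)·G − ½Σα_i² = 11.3² − ½·41.61 = 106.885.
Planner sets c_i = Σα_j = 11.3 for every i, so G^SO = 4·11.3 = 45.2.
W^SO = (Σα)·G^SO − ½·4·(Σα)² = (4/2)·11.3² = 255.38.
Deadweight loss = W^SO − W^NE = 148.495.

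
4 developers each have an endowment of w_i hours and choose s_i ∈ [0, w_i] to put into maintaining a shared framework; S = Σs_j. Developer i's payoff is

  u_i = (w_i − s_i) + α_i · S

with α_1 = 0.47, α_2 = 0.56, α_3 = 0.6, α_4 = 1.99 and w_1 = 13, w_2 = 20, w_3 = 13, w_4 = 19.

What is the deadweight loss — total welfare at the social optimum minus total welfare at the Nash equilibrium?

120.52

∂u_i/∂s_i = α_i − 1, so developer i contributes w_i if α_i > 1, else 0.
α_i > 1 for i ∈ {4}; NE contributions (0, 0, 0, 19), S = 19.
W^NE = Σw_i − S^NE + (Σα_i)·S^NE = 65 + 2.62·19 = 114.78.
Planner: ∂(Σu_j)/∂s_i = Σα_j − 1 = 2.62 > 0, so everyone contributes w_i; S^SO = 65, W^SO = 65 + 2.62·65 = 235.3.
Deadweight loss = 120.52.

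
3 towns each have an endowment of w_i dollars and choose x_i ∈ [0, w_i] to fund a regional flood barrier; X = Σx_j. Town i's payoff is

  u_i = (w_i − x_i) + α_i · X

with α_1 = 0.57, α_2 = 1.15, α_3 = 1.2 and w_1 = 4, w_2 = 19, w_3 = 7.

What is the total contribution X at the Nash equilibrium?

∂u_i/∂x_i = α_i − 1, so town i contributes w_i if α_i > 1, else 0.
α_i > 1 for i ∈ {2, 3}; NE contributions (0, 19, 7), X = 26.

26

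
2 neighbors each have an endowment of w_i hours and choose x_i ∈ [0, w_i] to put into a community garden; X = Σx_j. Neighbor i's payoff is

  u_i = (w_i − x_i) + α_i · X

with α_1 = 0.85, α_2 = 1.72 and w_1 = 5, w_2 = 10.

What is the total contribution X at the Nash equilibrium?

∂u_i/∂x_i = α_i − 1, so neighbor i contributes w_i if α_i > 1, else 0.
α_i > 1 for i ∈ {2}; NE contributions (0, 10), X = 10.

10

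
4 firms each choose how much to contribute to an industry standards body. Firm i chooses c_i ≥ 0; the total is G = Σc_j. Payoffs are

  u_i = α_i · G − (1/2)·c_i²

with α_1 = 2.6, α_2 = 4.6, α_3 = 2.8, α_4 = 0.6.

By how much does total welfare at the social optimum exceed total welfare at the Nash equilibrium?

Firm i's FOC: ∂u_i/∂c_i = α_i − c_i = 0, so c_i* = α_i.
NE contributions = (2.6, 4.6, 2.8, 0.6); G = 10.6.
W^NE = (Σα)·G − ½Σα_i² = 10.6² − ½·36.12 = 94.3.
Planner sets c_i = Σα_j = 10.6 for every i, so G^SO = 4·10.6 = 42.4.
W^SO = (Σα)·G^SO − ½·4·(Σα)² = (4/2)·10.6² = 224.72.
Deadweight loss = W^SO − W^NE = 130.42.

130.42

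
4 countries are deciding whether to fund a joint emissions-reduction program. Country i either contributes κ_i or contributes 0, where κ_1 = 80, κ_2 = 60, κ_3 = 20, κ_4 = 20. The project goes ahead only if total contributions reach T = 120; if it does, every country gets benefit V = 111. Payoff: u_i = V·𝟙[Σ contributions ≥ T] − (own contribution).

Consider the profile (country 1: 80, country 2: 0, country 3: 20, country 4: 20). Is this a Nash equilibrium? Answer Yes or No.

Yes

Total = 120 ≥ 120: provided.
Country 1 (pledges 80, payoff 31): dropping to 0 → total 40, payoff 0. No gain.
Country 2 (pledges 0, payoff 111): pledging 60 → total 180, payoff 51. No gain.
Country 3 (pledges 20, payoff 91): dropping to 0 → total 100, payoff 0. No gain.
Country 4 (pledges 20, payoff 91): dropping to 0 → total 100, payoff 0. No gain.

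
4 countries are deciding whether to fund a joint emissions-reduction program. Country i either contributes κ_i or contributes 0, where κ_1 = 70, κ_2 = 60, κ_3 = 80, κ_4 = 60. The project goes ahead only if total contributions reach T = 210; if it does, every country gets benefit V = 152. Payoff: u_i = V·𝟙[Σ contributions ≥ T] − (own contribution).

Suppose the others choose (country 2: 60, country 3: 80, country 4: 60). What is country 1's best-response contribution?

70

Others' total = 200. Contributing 70 brings total to 270 ≥ 210: gain V − κ_1 = 82.
Best response: 70.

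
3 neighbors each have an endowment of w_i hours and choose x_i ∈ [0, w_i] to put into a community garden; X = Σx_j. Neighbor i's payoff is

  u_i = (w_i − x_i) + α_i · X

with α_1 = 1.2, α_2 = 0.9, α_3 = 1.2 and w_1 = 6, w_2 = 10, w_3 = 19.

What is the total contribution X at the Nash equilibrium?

25

∂u_i/∂x_i = α_i − 1, so neighbor i contributes w_i if α_i > 1, else 0.
α_i > 1 for i ∈ {1, 3}; NE contributions (6, 0, 19), X = 25.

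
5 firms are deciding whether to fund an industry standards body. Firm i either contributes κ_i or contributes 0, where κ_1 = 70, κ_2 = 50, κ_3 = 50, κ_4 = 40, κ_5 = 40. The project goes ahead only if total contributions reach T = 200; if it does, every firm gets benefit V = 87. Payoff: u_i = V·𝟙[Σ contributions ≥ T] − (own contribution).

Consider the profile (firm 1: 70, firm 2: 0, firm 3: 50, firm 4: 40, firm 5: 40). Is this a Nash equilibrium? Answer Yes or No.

Yes

Total = 200 ≥ 200: provided.
Firm 1 (pledges 70, payoff 17): dropping to 0 → total 130, payoff 0. No gain.
Firm 2 (pledges 0, payoff 87): pledging 50 → total 250, payoff 37. No gain.
Firm 3 (pledges 50, payoff 37): dropping to 0 → total 150, payoff 0. No gain.
Firm 4 (pledges 40, payoff 47): dropping to 0 → total 160, payoff 0. No gain.
Firm 5 (pledges 40, payoff 47): dropping to 0 → total 160, payoff 0. No gain.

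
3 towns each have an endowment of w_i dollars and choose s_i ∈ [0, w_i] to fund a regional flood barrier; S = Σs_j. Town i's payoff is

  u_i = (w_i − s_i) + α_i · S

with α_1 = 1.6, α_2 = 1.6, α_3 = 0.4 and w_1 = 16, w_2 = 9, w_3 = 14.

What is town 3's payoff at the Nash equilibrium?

∂u_i/∂s_i = α_i − 1, so town i contributes w_i if α_i > 1, else 0.
α_i > 1 for i ∈ {1, 2}; NE contributions (16, 9, 0), S = 25.
u_3 = (14 − 0) + 0.4·25 = 24.

24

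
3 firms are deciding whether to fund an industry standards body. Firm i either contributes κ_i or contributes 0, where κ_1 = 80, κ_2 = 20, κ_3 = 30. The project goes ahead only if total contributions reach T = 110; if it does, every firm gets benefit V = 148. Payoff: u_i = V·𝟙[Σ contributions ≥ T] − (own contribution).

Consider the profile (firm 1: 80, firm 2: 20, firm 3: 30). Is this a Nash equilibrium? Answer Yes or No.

No

Total = 130 ≥ 110: provided.
Firm 1 (pledges 80, payoff 68): dropping to 0 → total 50, payoff 0. No gain.
Firm 2 (pledges 20, payoff 128): dropping to 0 → total 110, payoff 148. Profitable deviation.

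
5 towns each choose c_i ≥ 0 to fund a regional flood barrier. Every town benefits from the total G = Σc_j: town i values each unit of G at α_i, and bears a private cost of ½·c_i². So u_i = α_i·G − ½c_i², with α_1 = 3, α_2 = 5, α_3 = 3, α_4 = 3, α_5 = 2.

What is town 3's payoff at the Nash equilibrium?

43.5

Town i's FOC: ∂u_i/∂c_i = α_i − c_i = 0, so c_i* = α_i.
NE contributions = (3, 5, 3, 3, 2); G = 16.
u_3 = α_3·G − ½·(c_3)² = 3·16 − ½·3² = 43.5.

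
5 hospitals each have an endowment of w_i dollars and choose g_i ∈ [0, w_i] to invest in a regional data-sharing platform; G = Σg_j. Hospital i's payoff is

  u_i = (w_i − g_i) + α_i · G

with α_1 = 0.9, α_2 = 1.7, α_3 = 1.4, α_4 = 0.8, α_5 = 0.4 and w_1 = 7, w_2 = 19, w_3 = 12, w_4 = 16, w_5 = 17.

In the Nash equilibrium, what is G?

31

∂u_i/∂g_i = α_i − 1, so hospital i contributes w_i if α_i > 1, else 0.
α_i > 1 for i ∈ {2, 3}; NE contributions (0, 19, 12, 0, 0), G = 31.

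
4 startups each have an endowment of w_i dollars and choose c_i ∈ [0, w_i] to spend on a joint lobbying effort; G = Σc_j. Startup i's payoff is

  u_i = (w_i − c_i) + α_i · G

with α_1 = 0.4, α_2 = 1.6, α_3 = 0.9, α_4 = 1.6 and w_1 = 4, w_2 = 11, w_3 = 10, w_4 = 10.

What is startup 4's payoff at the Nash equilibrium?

∂u_i/∂c_i = α_i − 1, so startup i contributes w_i if α_i > 1, else 0.
α_i > 1 for i ∈ {2, 4}; NE contributions (0, 11, 0, 10), G = 21.
u_4 = (10 − 10) + 1.6·21 = 33.6.

33.6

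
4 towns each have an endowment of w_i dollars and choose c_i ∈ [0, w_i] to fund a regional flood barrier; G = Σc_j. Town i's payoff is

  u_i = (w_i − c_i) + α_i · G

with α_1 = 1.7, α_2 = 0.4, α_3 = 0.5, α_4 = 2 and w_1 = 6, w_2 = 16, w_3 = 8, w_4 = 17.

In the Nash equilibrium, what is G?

23

∂u_i/∂c_i = α_i − 1, so town i contributes w_i if α_i > 1, else 0.
α_i > 1 for i ∈ {1, 4}; NE contributions (6, 0, 0, 17), G = 23.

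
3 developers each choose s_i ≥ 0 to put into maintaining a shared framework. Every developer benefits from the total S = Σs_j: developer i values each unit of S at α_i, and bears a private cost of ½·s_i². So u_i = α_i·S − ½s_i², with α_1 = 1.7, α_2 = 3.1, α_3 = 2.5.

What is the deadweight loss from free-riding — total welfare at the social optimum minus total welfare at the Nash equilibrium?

Developer i's FOC: ∂u_i/∂s_i = α_i − s_i = 0, so s_i* = α_i.
NE contributions = (1.7, 3.1, 2.5); S = 7.3.
W^NE = (Σα)·S − ½Σα_i² = 7.3² − ½·18.75 = 43.915.
Planner sets s_i = Σα_j = 7.3 for every i, so S^SO = 3·7.3 = 21.9.
W^SO = (Σα)·S^SO − ½·3·(Σα)² = (3/2)·7.3² = 79.935.
Deadweight loss = W^SO − W^NE = 36.02.

36.02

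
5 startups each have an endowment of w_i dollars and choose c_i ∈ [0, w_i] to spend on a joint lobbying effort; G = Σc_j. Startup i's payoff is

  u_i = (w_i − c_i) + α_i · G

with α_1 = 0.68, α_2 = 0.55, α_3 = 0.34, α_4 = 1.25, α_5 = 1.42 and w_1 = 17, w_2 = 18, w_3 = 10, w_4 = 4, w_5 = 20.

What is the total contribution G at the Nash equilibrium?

24

∂u_i/∂c_i = α_i − 1, so startup i contributes w_i if α_i > 1, else 0.
α_i > 1 for i ∈ {4, 5}; NE contributions (0, 0, 0, 4, 20), G = 24.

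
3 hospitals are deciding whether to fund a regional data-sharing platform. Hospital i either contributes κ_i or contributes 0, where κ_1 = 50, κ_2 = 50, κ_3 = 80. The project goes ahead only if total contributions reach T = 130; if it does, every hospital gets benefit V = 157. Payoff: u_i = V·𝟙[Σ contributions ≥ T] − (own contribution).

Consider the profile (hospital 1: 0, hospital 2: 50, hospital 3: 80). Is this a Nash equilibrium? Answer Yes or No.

Yes

Total = 130 ≥ 130: provided.
Hospital 1 (pledges 0, payoff 157): pledging 50 → total 180, payoff 107. No gain.
Hospital 2 (pledges 50, payoff 107): dropping to 0 → total 80, payoff 0. No gain.
Hospital 3 (pledges 80, payoff 77): dropping to 0 → total 50, payoff 0. No gain.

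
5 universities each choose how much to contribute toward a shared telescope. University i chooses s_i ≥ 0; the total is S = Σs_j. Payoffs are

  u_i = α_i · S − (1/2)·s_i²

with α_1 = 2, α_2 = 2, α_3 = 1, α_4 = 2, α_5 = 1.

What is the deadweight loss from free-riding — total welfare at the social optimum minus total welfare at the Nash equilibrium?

103

University i's FOC: ∂u_i/∂s_i = α_i − s_i = 0, so s_i* = α_i.
NE contributions = (2, 2, 1, 2, 1); S = 8.
W^NE = (Σα)·S − ½Σα_i² = 8² − ½·14 = 57.
Planner sets s_i = Σα_j = 8 for every i, so S^SO = 5·8 = 40.
W^SO = (Σα)·S^SO − ½·5·(Σα)² = (5/2)·8² = 160.
Deadweight loss = W^SO − W^NE = 103.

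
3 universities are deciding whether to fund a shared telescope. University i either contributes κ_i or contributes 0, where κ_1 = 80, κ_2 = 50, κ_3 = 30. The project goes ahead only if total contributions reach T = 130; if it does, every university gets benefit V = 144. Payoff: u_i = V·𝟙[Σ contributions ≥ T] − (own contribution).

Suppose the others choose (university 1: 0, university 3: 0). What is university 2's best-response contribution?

Others' total = 0. Even contributing 50 gives 50 < 130: no benefit either way.
Best response: 0.

0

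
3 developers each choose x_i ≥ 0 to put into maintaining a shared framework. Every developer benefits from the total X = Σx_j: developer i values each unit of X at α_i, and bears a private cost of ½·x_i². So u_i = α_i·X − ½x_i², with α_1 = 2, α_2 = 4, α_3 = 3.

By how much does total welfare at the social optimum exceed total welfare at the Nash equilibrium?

55

Developer i's FOC: ∂u_i/∂x_i = α_i − x_i = 0, so x_i* = α_i.
NE contributions = (2, 4, 3); X = 9.
W^NE = (Σα)·X − ½Σα_i² = 9² − ½·29 = 66.5.
Planner sets x_i = Σα_j = 9 for every i, so X^SO = 3·9 = 27.
W^SO = (Σα)·X^SO − ½·3·(Σα)² = (3/2)·9² = 121.5.
Deadweight loss = W^SO − W^NE = 55.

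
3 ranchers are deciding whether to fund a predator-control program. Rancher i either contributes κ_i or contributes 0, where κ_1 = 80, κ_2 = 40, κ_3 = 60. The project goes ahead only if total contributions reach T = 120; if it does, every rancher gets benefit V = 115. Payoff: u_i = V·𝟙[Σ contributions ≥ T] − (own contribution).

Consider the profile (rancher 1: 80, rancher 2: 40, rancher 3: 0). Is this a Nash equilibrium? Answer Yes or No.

Yes

Total = 120 ≥ 120: provided.
Rancher 1 (pledges 80, payoff 35): dropping to 0 → total 40, payoff 0. No gain.
Rancher 2 (pledges 40, payoff 75): dropping to 0 → total 80, payoff 0. No gain.
Rancher 3 (pledges 0, payoff 115): pledging 60 → total 180, payoff 55. No gain.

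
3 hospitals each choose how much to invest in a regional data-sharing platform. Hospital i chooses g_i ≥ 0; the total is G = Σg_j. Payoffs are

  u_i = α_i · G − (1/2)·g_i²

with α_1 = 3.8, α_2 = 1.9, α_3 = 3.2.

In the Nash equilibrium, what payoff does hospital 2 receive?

Hospital i's FOC: ∂u_i/∂g_i = α_i − g_i = 0, so g_i* = α_i.
NE contributions = (3.8, 1.9, 3.2); G = 8.9.
u_2 = α_2·G − ½·(g_2)² = 1.9·8.9 − ½·1.9² = 15.105.

15.105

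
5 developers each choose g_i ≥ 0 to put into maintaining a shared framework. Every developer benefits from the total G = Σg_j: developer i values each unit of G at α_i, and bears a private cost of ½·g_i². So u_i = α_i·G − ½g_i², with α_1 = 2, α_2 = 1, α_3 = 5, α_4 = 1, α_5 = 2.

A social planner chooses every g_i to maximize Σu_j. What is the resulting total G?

Planner FOC: ∂(Σu_j)/∂g_i = (Σα_j) − g_i = 0, so g_i^SO = Σα_j = 11 for every i; G^SO = 55.

55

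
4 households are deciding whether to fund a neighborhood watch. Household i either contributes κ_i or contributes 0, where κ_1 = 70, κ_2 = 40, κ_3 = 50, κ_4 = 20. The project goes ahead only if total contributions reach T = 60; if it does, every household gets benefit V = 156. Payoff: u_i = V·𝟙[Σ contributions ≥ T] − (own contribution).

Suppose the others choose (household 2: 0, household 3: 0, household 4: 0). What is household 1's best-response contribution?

70

Others' total = 0. Contributing 70 brings total to 70 ≥ 60: gain V − κ_1 = 86.
Best response: 70.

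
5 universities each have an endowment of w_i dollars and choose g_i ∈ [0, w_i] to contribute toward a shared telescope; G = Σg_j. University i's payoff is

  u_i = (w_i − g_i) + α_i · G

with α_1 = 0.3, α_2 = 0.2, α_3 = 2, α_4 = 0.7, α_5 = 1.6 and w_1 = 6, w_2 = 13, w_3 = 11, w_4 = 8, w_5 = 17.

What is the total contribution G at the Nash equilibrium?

∂u_i/∂g_i = α_i − 1, so university i contributes w_i if α_i > 1, else 0.
α_i > 1 for i ∈ {3, 5}; NE contributions (0, 0, 11, 0, 17), G = 28.

28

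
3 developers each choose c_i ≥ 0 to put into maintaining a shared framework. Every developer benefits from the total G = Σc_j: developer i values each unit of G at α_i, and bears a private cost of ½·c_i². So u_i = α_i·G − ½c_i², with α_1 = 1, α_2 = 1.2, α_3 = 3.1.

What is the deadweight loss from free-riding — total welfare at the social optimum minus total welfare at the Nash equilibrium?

20.07

Developer i's FOC: ∂u_i/∂c_i = α_i − c_i = 0, so c_i* = α_i.
NE contributions = (1, 1.2, 3.1); G = 5.3.
W^NE = (Σα)·G − ½Σα_i² = 5.3² − ½·12.05 = 22.065.
Planner sets c_i = Σα_j = 5.3 for every i, so G^SO = 3·5.3 = 15.9.
W^SO = (Σα)·G^SO − ½·3·(Σα)² = (3/2)·5.3² = 42.135.
Deadweight loss = W^SO − W^NE = 20.07.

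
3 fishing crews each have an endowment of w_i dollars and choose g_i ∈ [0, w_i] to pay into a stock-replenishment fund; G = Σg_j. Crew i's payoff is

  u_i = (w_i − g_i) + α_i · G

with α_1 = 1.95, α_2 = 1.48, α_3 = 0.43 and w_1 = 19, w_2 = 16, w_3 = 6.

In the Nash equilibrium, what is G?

35

∂u_i/∂g_i = α_i − 1, so crew i contributes w_i if α_i > 1, else 0.
α_i > 1 for i ∈ {1, 2}; NE contributions (19, 16, 0), G = 35.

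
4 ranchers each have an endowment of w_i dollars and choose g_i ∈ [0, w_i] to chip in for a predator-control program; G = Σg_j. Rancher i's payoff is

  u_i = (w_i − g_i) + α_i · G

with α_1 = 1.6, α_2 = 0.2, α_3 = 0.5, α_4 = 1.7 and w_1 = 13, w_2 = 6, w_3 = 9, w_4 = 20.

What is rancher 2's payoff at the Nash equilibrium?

∂u_i/∂g_i = α_i − 1, so rancher i contributes w_i if α_i > 1, else 0.
α_i > 1 for i ∈ {1, 4}; NE contributions (13, 0, 0, 20), G = 33.
u_2 = (6 − 0) + 0.2·33 = 12.6.

12.6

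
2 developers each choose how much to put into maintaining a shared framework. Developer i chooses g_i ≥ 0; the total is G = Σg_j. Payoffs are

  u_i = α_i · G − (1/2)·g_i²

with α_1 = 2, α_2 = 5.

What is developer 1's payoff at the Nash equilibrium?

12

Developer i's FOC: ∂u_i/∂g_i = α_i − g_i = 0, so g_i* = α_i.
NE contributions = (2, 5); G = 7.
u_1 = α_1·G − ½·(g_1)² = 2·7 − ½·2² = 12.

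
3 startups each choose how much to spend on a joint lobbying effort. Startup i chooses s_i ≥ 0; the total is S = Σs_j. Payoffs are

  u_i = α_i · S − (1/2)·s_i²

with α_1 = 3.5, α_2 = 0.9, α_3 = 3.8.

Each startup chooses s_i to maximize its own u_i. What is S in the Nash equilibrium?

Startup i's FOC: ∂u_i/∂s_i = α_i − s_i = 0, so s_i* = α_i.
NE contributions = (3.5, 0.9, 3.8); S = 8.2.

8.2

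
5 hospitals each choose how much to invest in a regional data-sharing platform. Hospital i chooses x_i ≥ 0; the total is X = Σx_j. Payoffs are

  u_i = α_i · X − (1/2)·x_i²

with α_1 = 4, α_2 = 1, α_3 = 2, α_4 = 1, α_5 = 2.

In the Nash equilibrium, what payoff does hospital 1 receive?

Hospital i's FOC: ∂u_i/∂x_i = α_i − x_i = 0, so x_i* = α_i.
NE contributions = (4, 1, 2, 1, 2); X = 10.
u_1 = α_1·X − ½·(x_1)² = 4·10 − ½·4² = 32.

32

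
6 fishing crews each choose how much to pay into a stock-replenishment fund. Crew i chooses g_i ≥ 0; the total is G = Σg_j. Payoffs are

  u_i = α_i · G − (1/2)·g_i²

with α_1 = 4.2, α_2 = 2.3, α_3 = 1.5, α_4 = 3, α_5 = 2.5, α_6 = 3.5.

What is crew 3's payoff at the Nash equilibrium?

24.375

Crew i's FOC: ∂u_i/∂g_i = α_i − g_i = 0, so g_i* = α_i.
NE contributions = (4.2, 2.3, 1.5, 3, 2.5, 3.5); G = 17.
u_3 = α_3·G − ½·(g_3)² = 1.5·17 − ½·1.5² = 24.375.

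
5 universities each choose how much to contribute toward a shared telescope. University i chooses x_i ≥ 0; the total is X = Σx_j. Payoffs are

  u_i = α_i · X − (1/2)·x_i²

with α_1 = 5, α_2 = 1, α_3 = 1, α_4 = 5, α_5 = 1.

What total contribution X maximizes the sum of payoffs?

Planner FOC: ∂(Σu_j)/∂x_i = (Σα_j) − x_i = 0, so x_i^SO = Σα_j = 13 for every i; X^SO = 65.

65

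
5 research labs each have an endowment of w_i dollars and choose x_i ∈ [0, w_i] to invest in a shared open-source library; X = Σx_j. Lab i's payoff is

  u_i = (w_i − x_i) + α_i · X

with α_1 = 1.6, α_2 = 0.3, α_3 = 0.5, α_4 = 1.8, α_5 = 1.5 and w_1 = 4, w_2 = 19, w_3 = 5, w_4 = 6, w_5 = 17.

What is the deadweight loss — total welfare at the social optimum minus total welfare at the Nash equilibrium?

∂u_i/∂x_i = α_i − 1, so lab i contributes w_i if α_i > 1, else 0.
α_i > 1 for i ∈ {1, 4, 5}; NE contributions (4, 0, 0, 6, 17), X = 27.
W^NE = Σw_i − X^NE + (Σα_i)·X^NE = 51 + 4.7·27 = 177.9.
Planner: ∂(Σu_j)/∂x_i = Σα_j − 1 = 4.7 > 0, so everyone contributes w_i; X^SO = 51, W^SO = 51 + 4.7·51 = 290.7.
Deadweight loss = 112.8.

112.8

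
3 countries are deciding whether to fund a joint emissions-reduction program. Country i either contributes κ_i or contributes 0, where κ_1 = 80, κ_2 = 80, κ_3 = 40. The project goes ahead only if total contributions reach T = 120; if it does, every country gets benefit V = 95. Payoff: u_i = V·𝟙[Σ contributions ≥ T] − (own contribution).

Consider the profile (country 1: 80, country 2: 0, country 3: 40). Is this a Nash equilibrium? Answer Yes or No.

Total = 120 ≥ 120: provided.
Country 1 (pledges 80, payoff 15): dropping to 0 → total 40, payoff 0. No gain.
Country 2 (pledges 0, payoff 95): pledging 80 → total 200, payoff 15. No gain.
Country 3 (pledges 40, payoff 55): dropping to 0 → total 80, payoff 0. No gain.

Yes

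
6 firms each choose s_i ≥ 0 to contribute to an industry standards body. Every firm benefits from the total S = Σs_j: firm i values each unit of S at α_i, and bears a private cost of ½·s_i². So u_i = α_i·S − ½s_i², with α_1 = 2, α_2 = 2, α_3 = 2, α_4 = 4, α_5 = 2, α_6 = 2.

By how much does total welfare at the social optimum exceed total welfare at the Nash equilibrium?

Firm i's FOC: ∂u_i/∂s_i = α_i − s_i = 0, so s_i* = α_i.
NE contributions = (2, 2, 2, 4, 2, 2); S = 14.
W^NE = (Σα)·S − ½Σα_i² = 14² − ½·36 = 178.
Planner sets s_i = Σα_j = 14 for every i, so S^SO = 6·14 = 84.
W^SO = (Σα)·S^SO − ½·6·(Σα)² = (6/2)·14² = 588.
Deadweight loss = W^SO − W^NE = 410.

410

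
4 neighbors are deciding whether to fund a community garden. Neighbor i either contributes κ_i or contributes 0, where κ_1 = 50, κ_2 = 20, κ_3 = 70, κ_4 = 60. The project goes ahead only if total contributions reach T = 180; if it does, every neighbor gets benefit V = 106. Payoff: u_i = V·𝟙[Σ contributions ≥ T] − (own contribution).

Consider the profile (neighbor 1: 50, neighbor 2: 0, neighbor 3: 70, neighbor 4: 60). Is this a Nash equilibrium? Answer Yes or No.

Yes

Total = 180 ≥ 180: provided.
Neighbor 1 (pledges 50, payoff 56): dropping to 0 → total 130, payoff 0. No gain.
Neighbor 2 (pledges 0, payoff 106): pledging 20 → total 200, payoff 86. No gain.
Neighbor 3 (pledges 70, payoff 36): dropping to 0 → total 110, payoff 0. No gain.
Neighbor 4 (pledges 60, payoff 46): dropping to 0 → total 120, payoff 0. No gain.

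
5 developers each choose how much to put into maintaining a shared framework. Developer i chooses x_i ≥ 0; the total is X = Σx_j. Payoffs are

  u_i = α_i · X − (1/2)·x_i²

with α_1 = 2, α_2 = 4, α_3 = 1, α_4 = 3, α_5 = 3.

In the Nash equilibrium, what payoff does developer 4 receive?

Developer i's FOC: ∂u_i/∂x_i = α_i − x_i = 0, so x_i* = α_i.
NE contributions = (2, 4, 1, 3, 3); X = 13.
u_4 = α_4·X − ½·(x_4)² = 3·13 − ½·3² = 34.5.

34.5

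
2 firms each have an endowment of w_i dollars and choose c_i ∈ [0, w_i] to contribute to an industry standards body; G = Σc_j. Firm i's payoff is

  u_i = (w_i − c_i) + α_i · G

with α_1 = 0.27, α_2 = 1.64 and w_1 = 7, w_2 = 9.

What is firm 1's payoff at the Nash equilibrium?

∂u_i/∂c_i = α_i − 1, so firm i contributes w_i if α_i > 1, else 0.
α_i > 1 for i ∈ {2}; NE contributions (0, 9), G = 9.
u_1 = (7 − 0) + 0.27·9 = 9.43.

9.43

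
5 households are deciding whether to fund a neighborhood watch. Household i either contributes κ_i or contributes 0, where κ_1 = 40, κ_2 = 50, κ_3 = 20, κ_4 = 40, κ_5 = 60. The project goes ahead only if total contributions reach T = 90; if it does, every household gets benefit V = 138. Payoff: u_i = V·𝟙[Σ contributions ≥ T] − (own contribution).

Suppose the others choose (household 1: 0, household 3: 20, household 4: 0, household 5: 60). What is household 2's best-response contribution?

Others' total = 80. Contributing 50 brings total to 130 ≥ 90: gain V − κ_2 = 88.
Best response: 50.

50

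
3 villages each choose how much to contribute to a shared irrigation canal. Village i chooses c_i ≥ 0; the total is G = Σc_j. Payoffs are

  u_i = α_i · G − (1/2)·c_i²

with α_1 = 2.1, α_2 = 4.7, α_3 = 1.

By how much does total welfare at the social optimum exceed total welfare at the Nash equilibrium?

Village i's FOC: ∂u_i/∂c_i = α_i − c_i = 0, so c_i* = α_i.
NE contributions = (2.1, 4.7, 1); G = 7.8.
W^NE = (Σα)·G − ½Σα_i² = 7.8² − ½·27.5 = 47.09.
Planner sets c_i = Σα_j = 7.8 for every i, so G^SO = 3·7.8 = 23.4.
W^SO = (Σα)·G^SO − ½·3·(Σα)² = (3/2)·7.8² = 91.26.
Deadweight loss = W^SO − W^NE = 44.17.

44.17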